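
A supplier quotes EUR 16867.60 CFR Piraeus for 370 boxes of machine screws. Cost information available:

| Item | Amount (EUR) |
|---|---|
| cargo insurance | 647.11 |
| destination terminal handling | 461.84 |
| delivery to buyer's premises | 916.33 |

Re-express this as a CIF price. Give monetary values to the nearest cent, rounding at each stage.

Not relevant to the conversion: destination terminal, delivery — on the buyer under both terms; not part of either seller's price.
From CFR to CIF, the seller additionally bears: insurance.
CIF price = 16867.60 + 647.11 = 17514.71

CIF price: EUR 17514.71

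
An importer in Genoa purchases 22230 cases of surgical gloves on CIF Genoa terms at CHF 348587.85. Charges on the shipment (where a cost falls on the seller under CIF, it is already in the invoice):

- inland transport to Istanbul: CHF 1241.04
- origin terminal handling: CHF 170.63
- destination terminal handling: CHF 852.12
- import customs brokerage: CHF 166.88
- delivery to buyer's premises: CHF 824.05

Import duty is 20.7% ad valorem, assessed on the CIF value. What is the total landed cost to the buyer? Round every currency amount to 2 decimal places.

Total landed cost: CHF 422588.58

CIF: the seller pays costs through ocean freight and marine insurance to the destination port.
Already in the invoice (seller's account under CIF): inland to port, origin terminal — exclude.
The CIF price already equals the CIF value: 348587.85
Import duty = 348587.85 × 20.7% = 72157.68
Buyer bears: destination terminal 852.12 + brokerage 166.88 + delivery 824.05 + duty 72157.68 = 74000.73
Landed cost = invoice 348587.85 + 74000.73 = 422588.58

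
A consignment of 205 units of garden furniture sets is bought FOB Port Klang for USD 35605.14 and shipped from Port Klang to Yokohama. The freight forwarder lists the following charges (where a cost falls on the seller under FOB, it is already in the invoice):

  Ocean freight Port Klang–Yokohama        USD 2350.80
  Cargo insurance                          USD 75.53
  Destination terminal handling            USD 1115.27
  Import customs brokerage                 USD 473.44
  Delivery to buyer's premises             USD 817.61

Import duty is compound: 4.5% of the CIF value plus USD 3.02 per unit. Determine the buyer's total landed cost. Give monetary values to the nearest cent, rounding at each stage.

FOB: the seller bears costs until goods are on board at the origin port; the buyer bears freight, insurance and all costs thereafter.
CIF value = FOB price + freight + insurance = 35605.14 + 2350.80 + 75.53 = 38031.47
Ad valorem component: 38031.47 × 4.5% = 1711.42
Specific component: 205 × 3.02 = 619.10
Import duty = 1711.42 + 619.10 = 2330.52
Buyer bears: freight 2350.80 + insurance 75.53 + destination terminal 1115.27 + brokerage 473.44 + delivery 817.61 + duty 2330.52 = 7163.17
Landed cost = invoice 35605.14 + 7163.17 = 42768.31

Total landed cost: USD 42768.31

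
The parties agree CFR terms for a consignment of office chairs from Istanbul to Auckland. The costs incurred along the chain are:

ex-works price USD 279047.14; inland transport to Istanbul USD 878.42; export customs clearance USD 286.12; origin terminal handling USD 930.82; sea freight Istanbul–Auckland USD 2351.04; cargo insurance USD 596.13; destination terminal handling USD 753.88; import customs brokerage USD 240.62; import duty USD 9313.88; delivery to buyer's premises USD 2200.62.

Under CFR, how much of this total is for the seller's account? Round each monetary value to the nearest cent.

CFR: the seller pays costs through ocean freight to the destination port, but not insurance.
Seller's account: goods 279047.14 + inland to port 878.42 + export clearance 286.12 + origin terminal 930.82 + freight 2351.04 = 283493.54
Buyer's account: insurance 596.13 + destination terminal 753.88 + brokerage 240.62 + duty 9313.88 + delivery 2200.62 = 13105.13

Seller's account: USD 283493.54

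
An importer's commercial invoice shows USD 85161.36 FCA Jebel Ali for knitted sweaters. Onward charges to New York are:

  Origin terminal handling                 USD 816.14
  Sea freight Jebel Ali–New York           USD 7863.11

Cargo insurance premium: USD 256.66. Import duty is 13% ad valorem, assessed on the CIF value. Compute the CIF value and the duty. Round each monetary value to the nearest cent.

CIF value: USD 94097.27; import duty: USD 12232.65

CIF = FCA price + pre-shipment costs + freight + insurance
CIF = 85161.36 + 816.14 + 7863.11 + 256.66 = 94097.27
Import duty = 94097.27 × 13% = 12232.65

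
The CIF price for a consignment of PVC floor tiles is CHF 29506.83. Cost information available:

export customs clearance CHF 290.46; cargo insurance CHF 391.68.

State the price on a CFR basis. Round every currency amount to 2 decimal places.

CFR price: CHF 29115.15

Not relevant to the conversion: export clearance — on the seller under both CIF and CFR; already in the CIF price and stays in the CFR price.
From CIF to CFR, the seller no longer bears: insurance.
CFR price = 29506.83 − 391.68 = 29115.15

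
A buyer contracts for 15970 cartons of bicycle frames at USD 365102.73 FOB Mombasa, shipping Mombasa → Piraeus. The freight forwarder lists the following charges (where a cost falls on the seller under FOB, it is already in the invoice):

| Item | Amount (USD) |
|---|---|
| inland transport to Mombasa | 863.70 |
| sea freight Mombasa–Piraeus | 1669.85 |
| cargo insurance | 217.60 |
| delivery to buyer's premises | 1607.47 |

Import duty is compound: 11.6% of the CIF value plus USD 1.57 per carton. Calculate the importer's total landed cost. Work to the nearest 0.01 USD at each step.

Total landed cost: USD 436241.41

FOB: the seller bears costs until goods are on board at the origin port; the buyer bears freight, insurance and all costs thereafter.
Already in the invoice (seller's account under FOB): inland to port — exclude.
CIF value = FOB price + freight + insurance = 365102.73 + 1669.85 + 217.60 = 366990.18
Ad valorem component: 366990.18 × 11.6% = 42570.86
Specific component: 15970 × 1.57 = 25072.90
Import duty = 42570.86 + 25072.90 = 67643.76
Buyer bears: freight 1669.85 + insurance 217.60 + delivery 1607.47 + duty 67643.76 = 71138.68
Landed cost = invoice 365102.73 + 71138.68 = 436241.41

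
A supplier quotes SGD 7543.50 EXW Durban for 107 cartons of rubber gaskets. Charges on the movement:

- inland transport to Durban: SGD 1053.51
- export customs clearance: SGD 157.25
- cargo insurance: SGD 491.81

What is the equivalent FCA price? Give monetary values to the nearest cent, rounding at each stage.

FCA price: SGD 8754.26

Not relevant to the conversion: insurance — on the buyer under both terms; not part of either seller's price.
From EXW to FCA, the seller additionally bears: inland to port, export clearance.
FCA price = 7543.50 + 1053.51 + 157.25 = 8754.26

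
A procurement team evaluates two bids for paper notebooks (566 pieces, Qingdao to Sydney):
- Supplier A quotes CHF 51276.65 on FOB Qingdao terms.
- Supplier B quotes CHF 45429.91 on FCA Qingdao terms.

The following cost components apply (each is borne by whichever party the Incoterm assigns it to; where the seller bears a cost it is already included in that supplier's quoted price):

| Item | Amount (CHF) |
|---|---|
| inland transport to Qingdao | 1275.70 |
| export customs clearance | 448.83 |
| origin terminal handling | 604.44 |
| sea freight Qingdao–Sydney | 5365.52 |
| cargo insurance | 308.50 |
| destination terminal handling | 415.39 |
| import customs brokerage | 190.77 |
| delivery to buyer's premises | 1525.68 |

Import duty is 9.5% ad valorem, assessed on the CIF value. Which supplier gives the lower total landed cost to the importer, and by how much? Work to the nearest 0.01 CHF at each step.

Supplier A (FOB):
CIF value = FOB price + freight + insurance = 51276.65 + 5365.52 + 308.50 = 56950.67
Import duty = 56950.67 × 9.5% = 5410.31
Buyer bears (A): 5365.52 + 308.50 + 415.39 + 190.77 + 1525.68 = 7805.86
Landed cost (A) = invoice 51276.65 + 7805.86 + duty 5410.31 = 64492.82
Supplier B (FCA):
CIF value = FCA price + origin terminal + freight + insurance = 45429.91 + 604.44 + 5365.52 + 308.50 = 51708.37
Import duty = 51708.37 × 9.5% = 4912.30
Buyer bears (B): 604.44 + 5365.52 + 308.50 + 415.39 + 190.77 + 1525.68 = 8410.30
Landed cost (B) = invoice 45429.91 + 8410.30 + duty 4912.30 = 58752.51
Difference = |64492.82 − 58752.51| = 5740.31

Supplier B is cheaper by CHF 5740.31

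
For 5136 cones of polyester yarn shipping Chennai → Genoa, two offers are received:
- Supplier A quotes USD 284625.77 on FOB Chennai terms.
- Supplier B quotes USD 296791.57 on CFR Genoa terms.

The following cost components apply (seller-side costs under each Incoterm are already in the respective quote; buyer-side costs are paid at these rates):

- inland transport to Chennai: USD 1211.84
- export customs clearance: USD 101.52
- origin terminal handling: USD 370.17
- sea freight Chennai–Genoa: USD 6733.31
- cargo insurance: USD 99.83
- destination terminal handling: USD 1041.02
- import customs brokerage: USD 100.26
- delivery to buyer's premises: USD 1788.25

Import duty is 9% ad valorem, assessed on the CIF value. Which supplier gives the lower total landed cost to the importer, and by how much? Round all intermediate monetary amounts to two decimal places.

Supplier A is cheaper by USD 5921.42

Supplier A (FOB):
CIF value = FOB price + freight + insurance = 284625.77 + 6733.31 + 99.83 = 291458.91
Import duty = 291458.91 × 9% = 26231.30
Buyer bears (A): 6733.31 + 99.83 + 1041.02 + 100.26 + 1788.25 = 9762.67
Landed cost (A) = invoice 284625.77 + 9762.67 + duty 26231.30 = 320619.74
Supplier B (CFR):
CIF value = CFR price + insurance = 296791.57 + 99.83 = 296891.40
Import duty = 296891.40 × 9% = 26720.23
Buyer bears (B): 99.83 + 1041.02 + 100.26 + 1788.25 = 3029.36
Landed cost (B) = invoice 296791.57 + 3029.36 + duty 26720.23 = 326541.16
Difference = |320619.74 − 326541.16| = 5921.42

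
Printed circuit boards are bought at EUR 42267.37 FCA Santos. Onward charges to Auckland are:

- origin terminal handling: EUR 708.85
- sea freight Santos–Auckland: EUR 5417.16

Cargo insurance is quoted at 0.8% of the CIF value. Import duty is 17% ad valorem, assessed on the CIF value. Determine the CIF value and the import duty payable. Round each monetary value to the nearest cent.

Let C be the CIF value. C = FCA price + pre-shipment costs + freight + 0.8% × C
C − 0.8% × C = 42267.37 + 708.85 + 5417.16
0.992 × C = 48393.38
C = 48393.38 / 0.992 = 48783.65
Insurance premium = 0.8% × 48783.65 = 390.27
Import duty = 48783.65 × 17% = 8293.22

CIF value: EUR 48783.65; import duty: EUR 8293.22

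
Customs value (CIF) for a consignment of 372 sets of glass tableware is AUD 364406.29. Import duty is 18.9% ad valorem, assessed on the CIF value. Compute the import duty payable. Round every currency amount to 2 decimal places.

Import duty: AUD 68872.79

Import duty = 364406.29 × 18.9% = 68872.79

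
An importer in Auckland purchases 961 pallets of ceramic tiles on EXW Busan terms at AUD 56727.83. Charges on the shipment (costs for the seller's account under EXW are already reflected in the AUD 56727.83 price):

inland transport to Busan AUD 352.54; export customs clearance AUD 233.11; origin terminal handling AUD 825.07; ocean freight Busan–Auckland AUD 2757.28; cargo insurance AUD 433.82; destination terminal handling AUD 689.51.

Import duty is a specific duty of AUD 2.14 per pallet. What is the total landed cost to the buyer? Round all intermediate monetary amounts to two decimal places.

EXW: the seller makes goods available at their premises; the buyer bears all onward costs.
CIF value = EXW price + inland to port + export clearance + origin terminal + freight + insurance = 56727.83 + 352.54 + 233.11 + 825.07 + 2757.28 + 433.82 = 61329.65
Import duty = 961 × 2.14 = 2056.54
Buyer bears: inland to port 352.54 + export clearance 233.11 + origin terminal 825.07 + freight 2757.28 + insurance 433.82 + destination terminal 689.51 + duty 2056.54 = 7347.87
Landed cost = invoice 56727.83 + 7347.87 = 64075.70

Total landed cost: AUD 64075.70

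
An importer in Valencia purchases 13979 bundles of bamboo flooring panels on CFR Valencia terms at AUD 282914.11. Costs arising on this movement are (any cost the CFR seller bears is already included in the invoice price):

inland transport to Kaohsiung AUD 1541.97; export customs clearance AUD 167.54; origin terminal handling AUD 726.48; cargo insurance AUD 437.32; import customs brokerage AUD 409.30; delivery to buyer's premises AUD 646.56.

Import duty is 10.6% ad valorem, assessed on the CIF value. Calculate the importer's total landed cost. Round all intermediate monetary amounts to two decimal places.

CFR: the seller pays costs through ocean freight to the destination port, but not insurance.
Already in the invoice (seller's account under CFR): inland to port, export clearance, origin terminal — exclude.
CIF value = CFR price + insurance = 282914.11 + 437.32 = 283351.43
Import duty = 283351.43 × 10.6% = 30035.25
Buyer bears: insurance 437.32 + brokerage 409.30 + delivery 646.56 + duty 30035.25 = 31528.43
Landed cost = invoice 282914.11 + 31528.43 = 314442.54

Total landed cost: AUD 314442.54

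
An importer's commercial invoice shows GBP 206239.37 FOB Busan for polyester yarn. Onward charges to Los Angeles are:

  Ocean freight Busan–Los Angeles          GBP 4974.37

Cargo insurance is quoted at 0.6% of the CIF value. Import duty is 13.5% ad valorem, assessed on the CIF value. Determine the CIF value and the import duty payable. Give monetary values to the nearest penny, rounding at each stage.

CIF value: GBP 212488.67; import duty: GBP 28685.97

Let C be the CIF value. C = FOB price + freight + 0.6% × C
C − 0.6% × C = 206239.37 + 4974.37
0.994 × C = 211213.74
C = 211213.74 / 0.994 = 212488.67
Insurance premium = 0.6% × 212488.67 = 1274.93
Import duty = 212488.67 × 13.5% = 28685.97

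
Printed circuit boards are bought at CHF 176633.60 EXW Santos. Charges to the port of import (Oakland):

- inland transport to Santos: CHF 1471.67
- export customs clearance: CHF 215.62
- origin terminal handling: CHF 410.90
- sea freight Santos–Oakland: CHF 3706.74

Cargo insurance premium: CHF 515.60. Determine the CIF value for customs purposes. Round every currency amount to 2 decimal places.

CIF value: CHF 182954.13

CIF = EXW price + pre-shipment costs + freight + insurance
CIF = 176633.60 + 1471.67 + 215.62 + 410.90 + 3706.74 + 515.60 = 182954.13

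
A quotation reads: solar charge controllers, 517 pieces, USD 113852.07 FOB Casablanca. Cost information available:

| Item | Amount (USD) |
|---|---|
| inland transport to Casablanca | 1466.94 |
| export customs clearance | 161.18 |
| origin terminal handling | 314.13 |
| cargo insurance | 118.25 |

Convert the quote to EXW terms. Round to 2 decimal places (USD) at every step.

Not relevant to the conversion: insurance — on the buyer under both terms; not part of either seller's price.
From FOB to EXW, the seller no longer bears: inland to port, export clearance, origin terminal.
EXW price = 113852.07 − 1466.94 − 161.18 − 314.13 = 111909.82

EXW price: USD 111909.82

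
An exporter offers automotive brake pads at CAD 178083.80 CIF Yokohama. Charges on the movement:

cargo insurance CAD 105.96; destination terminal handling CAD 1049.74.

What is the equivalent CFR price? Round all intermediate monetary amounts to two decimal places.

CFR price: CAD 177977.84

Not relevant to the conversion: destination terminal — on the buyer under both terms; not part of either seller's price.
From CIF to CFR, the seller no longer bears: insurance.
CFR price = 178083.80 − 105.96 = 177977.84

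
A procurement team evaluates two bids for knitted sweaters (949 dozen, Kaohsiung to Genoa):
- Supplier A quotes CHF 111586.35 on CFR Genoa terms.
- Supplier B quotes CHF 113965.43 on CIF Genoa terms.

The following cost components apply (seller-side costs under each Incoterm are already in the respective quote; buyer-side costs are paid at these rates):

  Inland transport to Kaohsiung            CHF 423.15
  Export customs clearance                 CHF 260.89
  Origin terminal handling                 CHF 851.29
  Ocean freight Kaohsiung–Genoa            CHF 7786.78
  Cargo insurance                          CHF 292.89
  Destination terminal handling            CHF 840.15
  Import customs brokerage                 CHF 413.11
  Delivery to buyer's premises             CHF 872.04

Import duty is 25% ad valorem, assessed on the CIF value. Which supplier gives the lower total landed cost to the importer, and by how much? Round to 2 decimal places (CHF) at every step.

Supplier A (CFR):
CIF value = CFR price + insurance = 111586.35 + 292.89 = 111879.24
Import duty = 111879.24 × 25% = 27969.81
Buyer bears (A): 292.89 + 840.15 + 413.11 + 872.04 = 2418.19
Landed cost (A) = invoice 111586.35 + 2418.19 + duty 27969.81 = 141974.35
Supplier B (CIF):
The CIF price already equals the CIF value: 113965.43
Import duty = 113965.43 × 25% = 28491.36
Buyer bears (B): 840.15 + 413.11 + 872.04 = 2125.30
Landed cost (B) = invoice 113965.43 + 2125.30 + duty 28491.36 = 144582.09
Difference = |141974.35 − 144582.09| = 2607.74

Supplier A is cheaper by CHF 2607.74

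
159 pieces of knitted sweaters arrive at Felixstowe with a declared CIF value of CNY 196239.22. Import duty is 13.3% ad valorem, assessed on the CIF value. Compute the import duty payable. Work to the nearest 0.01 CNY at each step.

Import duty = 196239.22 × 13.3% = 26099.82

Import duty: CNY 26099.82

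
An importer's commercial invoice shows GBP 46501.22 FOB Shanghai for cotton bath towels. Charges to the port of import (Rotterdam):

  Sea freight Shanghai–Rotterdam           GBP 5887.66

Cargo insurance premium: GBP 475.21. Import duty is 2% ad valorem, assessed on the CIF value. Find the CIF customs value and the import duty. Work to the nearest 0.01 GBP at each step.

CIF = FOB price + freight + insurance
CIF = 46501.22 + 5887.66 + 475.21 = 52864.09
Import duty = 52864.09 × 2% = 1057.28

CIF value: GBP 52864.09; import duty: GBP 1057.28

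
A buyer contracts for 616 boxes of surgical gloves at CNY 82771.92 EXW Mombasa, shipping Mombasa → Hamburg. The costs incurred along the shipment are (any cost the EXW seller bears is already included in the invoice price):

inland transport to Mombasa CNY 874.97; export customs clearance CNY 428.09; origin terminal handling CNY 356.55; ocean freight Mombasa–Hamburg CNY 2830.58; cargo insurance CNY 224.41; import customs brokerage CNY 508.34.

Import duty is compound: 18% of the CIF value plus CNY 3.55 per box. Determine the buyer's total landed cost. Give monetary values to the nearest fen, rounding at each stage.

Total landed cost: CNY 105929.23

EXW: the seller makes goods available at their premises; the buyer bears all onward costs.
CIF value = EXW price + inland to port + export clearance + origin terminal + freight + insurance = 82771.92 + 874.97 + 428.09 + 356.55 + 2830.58 + 224.41 = 87486.52
Ad valorem component: 87486.52 × 18% = 15747.57
Specific component: 616 × 3.55 = 2186.80
Import duty = 15747.57 + 2186.80 = 17934.37
Buyer bears: inland to port 874.97 + export clearance 428.09 + origin terminal 356.55 + freight 2830.58 + insurance 224.41 + brokerage 508.34 + duty 17934.37 = 23157.31
Landed cost = invoice 82771.92 + 23157.31 = 105929.23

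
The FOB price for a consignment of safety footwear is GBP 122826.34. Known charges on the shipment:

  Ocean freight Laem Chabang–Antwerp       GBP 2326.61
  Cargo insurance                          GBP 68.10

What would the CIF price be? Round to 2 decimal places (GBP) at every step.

CIF price: GBP 125221.05

From FOB to CIF, the seller additionally bears: freight, insurance.
CIF price = 122826.34 + 2326.61 + 68.10 = 125221.05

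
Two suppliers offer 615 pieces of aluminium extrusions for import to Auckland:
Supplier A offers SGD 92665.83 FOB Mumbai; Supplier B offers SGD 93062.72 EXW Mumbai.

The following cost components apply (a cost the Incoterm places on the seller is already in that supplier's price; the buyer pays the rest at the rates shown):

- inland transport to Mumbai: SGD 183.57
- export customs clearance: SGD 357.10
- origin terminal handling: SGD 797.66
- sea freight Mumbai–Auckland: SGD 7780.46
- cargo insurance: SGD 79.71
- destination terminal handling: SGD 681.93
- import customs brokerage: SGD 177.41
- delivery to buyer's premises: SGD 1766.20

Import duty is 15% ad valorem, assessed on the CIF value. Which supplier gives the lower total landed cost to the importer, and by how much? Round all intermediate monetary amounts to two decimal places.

Supplier A is cheaper by SGD 1995.50

Supplier A (FOB):
CIF value = FOB price + freight + insurance = 92665.83 + 7780.46 + 79.71 = 100526.00
Import duty = 100526.00 × 15% = 15078.90
Buyer bears (A): 7780.46 + 79.71 + 681.93 + 177.41 + 1766.20 = 10485.71
Landed cost (A) = invoice 92665.83 + 10485.71 + duty 15078.90 = 118230.44
Supplier B (EXW):
CIF value = EXW price + inland to port + export clearance + origin terminal + freight + insurance = 93062.72 + 183.57 + 357.10 + 797.66 + 7780.46 + 79.71 = 102261.22
Import duty = 102261.22 × 15% = 15339.18
Buyer bears (B): 183.57 + 357.10 + 797.66 + 7780.46 + 79.71 + 681.93 + 177.41 + 1766.20 = 11824.04
Landed cost (B) = invoice 93062.72 + 11824.04 + duty 15339.18 = 120225.94
Difference = |118230.44 − 120225.94| = 1995.50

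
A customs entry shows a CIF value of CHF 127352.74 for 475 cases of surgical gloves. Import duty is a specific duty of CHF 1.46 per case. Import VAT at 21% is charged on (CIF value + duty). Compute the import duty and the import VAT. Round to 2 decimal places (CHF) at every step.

Import duty = 475 × 1.46 = 693.50
VAT base = CIF + duty = 127352.74 + 693.50 = 128046.24
Import VAT = 128046.24 × 21% = 26889.71

Import duty: CHF 693.50; import VAT: CHF 26889.71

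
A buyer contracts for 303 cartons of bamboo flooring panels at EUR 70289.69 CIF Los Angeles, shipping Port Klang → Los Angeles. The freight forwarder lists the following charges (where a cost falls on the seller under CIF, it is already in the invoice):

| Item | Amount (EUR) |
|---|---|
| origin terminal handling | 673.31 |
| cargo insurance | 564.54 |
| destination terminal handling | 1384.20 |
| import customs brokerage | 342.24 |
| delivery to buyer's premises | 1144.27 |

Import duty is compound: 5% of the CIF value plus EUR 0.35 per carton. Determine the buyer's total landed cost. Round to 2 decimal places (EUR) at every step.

CIF: the seller pays costs through ocean freight and marine insurance to the destination port.
Already in the invoice (seller's account under CIF): origin terminal, insurance — exclude.
The CIF price already equals the CIF value: 70289.69
Ad valorem component: 70289.69 × 5% = 3514.48
Specific component: 303 × 0.35 = 106.05
Import duty = 3514.48 + 106.05 = 3620.53
Buyer bears: destination terminal 1384.20 + brokerage 342.24 + delivery 1144.27 + duty 3620.53 = 6491.24
Landed cost = invoice 70289.69 + 6491.24 = 76780.93

Total landed cost: EUR 76780.93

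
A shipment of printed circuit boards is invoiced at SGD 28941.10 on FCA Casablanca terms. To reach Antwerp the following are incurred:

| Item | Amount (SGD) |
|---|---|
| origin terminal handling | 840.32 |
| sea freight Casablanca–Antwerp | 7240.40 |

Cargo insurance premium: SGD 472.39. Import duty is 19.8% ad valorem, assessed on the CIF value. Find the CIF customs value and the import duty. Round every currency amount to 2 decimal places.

CIF = FCA price + pre-shipment costs + freight + insurance
CIF = 28941.10 + 840.32 + 7240.40 + 472.39 = 37494.21
Import duty = 37494.21 × 19.8% = 7423.85

CIF value: SGD 37494.21; import duty: SGD 7423.85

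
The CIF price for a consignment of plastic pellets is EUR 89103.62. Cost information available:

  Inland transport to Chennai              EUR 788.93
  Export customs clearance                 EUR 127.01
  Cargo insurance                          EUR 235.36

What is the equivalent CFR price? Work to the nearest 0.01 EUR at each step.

Not relevant to the conversion: inland to port, export clearance — on the seller under both CIF and CFR; already in the CIF price and stays in the CFR price.
From CIF to CFR, the seller no longer bears: insurance.
CFR price = 89103.62 − 235.36 = 88868.26

CFR price: EUR 88868.26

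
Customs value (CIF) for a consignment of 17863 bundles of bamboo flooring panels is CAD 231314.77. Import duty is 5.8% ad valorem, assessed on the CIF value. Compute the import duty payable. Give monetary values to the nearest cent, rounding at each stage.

Import duty: CAD 13416.26

Import duty = 231314.77 × 5.8% = 13416.26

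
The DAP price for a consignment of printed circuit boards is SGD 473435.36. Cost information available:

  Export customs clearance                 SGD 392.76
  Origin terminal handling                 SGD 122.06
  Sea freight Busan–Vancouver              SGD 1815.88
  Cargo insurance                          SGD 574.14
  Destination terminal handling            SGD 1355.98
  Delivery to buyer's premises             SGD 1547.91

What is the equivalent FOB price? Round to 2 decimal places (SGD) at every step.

FOB price: SGD 468141.45

Not relevant to the conversion: export clearance, origin terminal — on the seller under both DAP and FOB; already in the DAP price and stays in the FOB price.
From DAP to FOB, the seller no longer bears: freight, insurance, destination terminal, delivery.
FOB price = 473435.36 − 1815.88 − 574.14 − 1355.98 − 1547.91 = 468141.45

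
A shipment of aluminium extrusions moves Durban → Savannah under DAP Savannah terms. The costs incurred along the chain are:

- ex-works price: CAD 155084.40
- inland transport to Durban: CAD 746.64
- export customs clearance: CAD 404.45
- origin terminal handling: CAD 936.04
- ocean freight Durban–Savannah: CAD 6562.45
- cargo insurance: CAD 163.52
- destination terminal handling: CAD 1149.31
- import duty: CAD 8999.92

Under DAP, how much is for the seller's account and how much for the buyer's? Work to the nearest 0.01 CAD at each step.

DAP: the seller bears all costs to the named destination except import duty and clearance.
Seller's account: goods 155084.40 + inland to port 746.64 + export clearance 404.45 + origin terminal 936.04 + freight 6562.45 + insurance 163.52 + destination terminal 1149.31 = 165046.81
Buyer's account: duty 8999.92 = 8999.92

Seller: CAD 165046.81; buyer: CAD 8999.92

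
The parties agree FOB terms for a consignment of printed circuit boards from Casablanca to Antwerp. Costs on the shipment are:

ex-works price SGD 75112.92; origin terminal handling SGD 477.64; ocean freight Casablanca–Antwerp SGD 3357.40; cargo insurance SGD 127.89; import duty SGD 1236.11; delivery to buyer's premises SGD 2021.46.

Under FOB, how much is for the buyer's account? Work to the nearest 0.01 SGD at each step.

Buyer's account: SGD 6742.86

FOB: the seller bears costs until goods are on board at the origin port; the buyer bears freight, insurance and all costs thereafter.
Seller's account: goods 75112.92 + origin terminal 477.64 = 75590.56
Buyer's account: freight 3357.40 + insurance 127.89 + duty 1236.11 + delivery 2021.46 = 6742.86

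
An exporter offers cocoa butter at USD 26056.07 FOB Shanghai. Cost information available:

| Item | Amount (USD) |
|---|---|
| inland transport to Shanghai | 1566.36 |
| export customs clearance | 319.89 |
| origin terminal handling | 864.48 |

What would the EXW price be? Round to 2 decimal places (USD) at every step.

EXW price: USD 23305.34

From FOB to EXW, the seller no longer bears: inland to port, export clearance, origin terminal.
EXW price = 26056.07 − 1566.36 − 319.89 − 864.48 = 23305.34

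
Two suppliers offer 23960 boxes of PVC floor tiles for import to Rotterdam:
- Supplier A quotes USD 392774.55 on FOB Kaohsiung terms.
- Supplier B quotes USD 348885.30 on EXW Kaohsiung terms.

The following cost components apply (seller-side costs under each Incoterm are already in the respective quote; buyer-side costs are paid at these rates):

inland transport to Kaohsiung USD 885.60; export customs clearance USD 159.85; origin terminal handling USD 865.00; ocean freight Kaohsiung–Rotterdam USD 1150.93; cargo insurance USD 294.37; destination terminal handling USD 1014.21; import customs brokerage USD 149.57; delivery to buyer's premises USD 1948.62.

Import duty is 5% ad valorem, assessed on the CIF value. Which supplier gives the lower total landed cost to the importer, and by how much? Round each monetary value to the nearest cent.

Supplier A (FOB):
CIF value = FOB price + freight + insurance = 392774.55 + 1150.93 + 294.37 = 394219.85
Import duty = 394219.85 × 5% = 19710.99
Buyer bears (A): 1150.93 + 294.37 + 1014.21 + 149.57 + 1948.62 = 4557.70
Landed cost (A) = invoice 392774.55 + 4557.70 + duty 19710.99 = 417043.24
Supplier B (EXW):
CIF value = EXW price + inland to port + export clearance + origin terminal + freight + insurance = 348885.30 + 885.60 + 159.85 + 865.00 + 1150.93 + 294.37 = 352241.05
Import duty = 352241.05 × 5% = 17612.05
Buyer bears (B): 885.60 + 159.85 + 865.00 + 1150.93 + 294.37 + 1014.21 + 149.57 + 1948.62 = 6468.15
Landed cost (B) = invoice 348885.30 + 6468.15 + duty 17612.05 = 372965.50
Difference = |417043.24 − 372965.50| = 44077.74

Supplier B is cheaper by USD 44077.74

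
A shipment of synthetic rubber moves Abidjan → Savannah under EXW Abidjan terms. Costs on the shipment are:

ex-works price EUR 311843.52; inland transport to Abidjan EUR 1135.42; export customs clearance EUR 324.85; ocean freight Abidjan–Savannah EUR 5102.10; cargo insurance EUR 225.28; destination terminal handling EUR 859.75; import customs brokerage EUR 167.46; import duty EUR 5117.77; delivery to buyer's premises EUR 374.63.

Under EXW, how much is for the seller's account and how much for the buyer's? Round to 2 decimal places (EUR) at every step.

Seller: EUR 311843.52; buyer: EUR 13307.26

EXW: the seller makes goods available at their premises; the buyer bears all onward costs.
Seller's account: goods 311843.52 = 311843.52
Buyer's account: inland to port 1135.42 + export clearance 324.85 + freight 5102.10 + insurance 225.28 + destination terminal 859.75 + brokerage 167.46 + duty 5117.77 + delivery 374.63 = 13307.26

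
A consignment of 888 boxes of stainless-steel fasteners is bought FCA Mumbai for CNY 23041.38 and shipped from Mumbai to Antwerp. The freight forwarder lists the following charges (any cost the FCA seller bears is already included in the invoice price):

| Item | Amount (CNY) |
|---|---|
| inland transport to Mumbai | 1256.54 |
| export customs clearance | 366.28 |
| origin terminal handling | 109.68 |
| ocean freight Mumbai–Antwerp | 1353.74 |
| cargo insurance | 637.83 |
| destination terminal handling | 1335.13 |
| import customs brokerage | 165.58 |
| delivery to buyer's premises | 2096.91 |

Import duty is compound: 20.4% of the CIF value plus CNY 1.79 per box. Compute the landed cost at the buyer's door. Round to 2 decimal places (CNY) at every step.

Total landed cost: CNY 35458.87

FCA: the seller delivers export-cleared goods to the carrier; the buyer bears costs from that point.
Already in the invoice (seller's account under FCA): inland to port, export clearance — exclude.
CIF value = FCA price + origin terminal + freight + insurance = 23041.38 + 109.68 + 1353.74 + 637.83 = 25142.63
Ad valorem component: 25142.63 × 20.4% = 5129.10
Specific component: 888 × 1.79 = 1589.52
Import duty = 5129.10 + 1589.52 = 6718.62
Buyer bears: origin terminal 109.68 + freight 1353.74 + insurance 637.83 + destination terminal 1335.13 + brokerage 165.58 + delivery 2096.91 + duty 6718.62 = 12417.49
Landed cost = invoice 23041.38 + 12417.49 = 35458.87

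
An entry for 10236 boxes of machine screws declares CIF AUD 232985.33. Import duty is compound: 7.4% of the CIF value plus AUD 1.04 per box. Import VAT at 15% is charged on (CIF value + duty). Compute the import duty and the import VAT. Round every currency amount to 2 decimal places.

Ad valorem component: 232985.33 × 7.4% = 17240.91
Specific component: 10236 × 1.04 = 10645.44
Import duty = 17240.91 + 10645.44 = 27886.35
VAT base = CIF + duty = 232985.33 + 27886.35 = 260871.68
Import VAT = 260871.68 × 15% = 39130.75

Import duty: AUD 27886.35; import VAT: AUD 39130.75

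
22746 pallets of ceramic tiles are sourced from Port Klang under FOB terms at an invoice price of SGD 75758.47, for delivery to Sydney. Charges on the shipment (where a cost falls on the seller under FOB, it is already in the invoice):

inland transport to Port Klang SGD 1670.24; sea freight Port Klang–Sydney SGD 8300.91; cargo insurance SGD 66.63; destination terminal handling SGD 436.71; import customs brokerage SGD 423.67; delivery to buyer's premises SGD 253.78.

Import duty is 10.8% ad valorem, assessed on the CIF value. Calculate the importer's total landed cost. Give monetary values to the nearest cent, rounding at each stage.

Total landed cost: SGD 94325.78

FOB: the seller bears costs until goods are on board at the origin port; the buyer bears freight, insurance and all costs thereafter.
Already in the invoice (seller's account under FOB): inland to port — exclude.
CIF value = FOB price + freight + insurance = 75758.47 + 8300.91 + 66.63 = 84126.01
Import duty = 84126.01 × 10.8% = 9085.61
Buyer bears: freight 8300.91 + insurance 66.63 + destination terminal 436.71 + brokerage 423.67 + delivery 253.78 + duty 9085.61 = 18567.31
Landed cost = invoice 75758.47 + 18567.31 = 94325.78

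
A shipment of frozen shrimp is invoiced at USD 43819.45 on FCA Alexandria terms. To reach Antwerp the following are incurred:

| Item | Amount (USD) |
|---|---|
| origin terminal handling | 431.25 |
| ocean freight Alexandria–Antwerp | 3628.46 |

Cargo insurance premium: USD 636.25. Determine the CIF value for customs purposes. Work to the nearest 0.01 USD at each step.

CIF = FCA price + pre-shipment costs + freight + insurance
CIF = 43819.45 + 431.25 + 3628.46 + 636.25 = 48515.41

CIF value: USD 48515.41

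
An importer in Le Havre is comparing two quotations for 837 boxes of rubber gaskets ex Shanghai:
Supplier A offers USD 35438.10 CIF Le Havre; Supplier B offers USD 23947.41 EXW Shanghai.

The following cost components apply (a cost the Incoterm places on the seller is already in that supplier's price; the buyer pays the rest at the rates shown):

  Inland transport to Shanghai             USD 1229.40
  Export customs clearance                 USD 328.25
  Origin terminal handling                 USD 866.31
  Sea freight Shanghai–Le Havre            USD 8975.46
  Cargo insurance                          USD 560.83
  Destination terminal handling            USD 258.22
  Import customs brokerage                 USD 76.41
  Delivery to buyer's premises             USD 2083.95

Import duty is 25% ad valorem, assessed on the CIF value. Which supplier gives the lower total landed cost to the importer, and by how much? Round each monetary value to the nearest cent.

Supplier A (CIF):
The CIF price already equals the CIF value: 35438.10
Import duty = 35438.10 × 25% = 8859.53
Buyer bears (A): 258.22 + 76.41 + 2083.95 = 2418.58
Landed cost (A) = invoice 35438.10 + 2418.58 + duty 8859.53 = 46716.21
Supplier B (EXW):
CIF value = EXW price + inland to port + export clearance + origin terminal + freight + insurance = 23947.41 + 1229.40 + 328.25 + 866.31 + 8975.46 + 560.83 = 35907.66
Import duty = 35907.66 × 25% = 8976.92
Buyer bears (B): 1229.40 + 328.25 + 866.31 + 8975.46 + 560.83 + 258.22 + 76.41 + 2083.95 = 14378.83
Landed cost (B) = invoice 23947.41 + 14378.83 + duty 8976.92 = 47303.16
Difference = |46716.21 − 47303.16| = 586.95

Supplier A is cheaper by USD 586.95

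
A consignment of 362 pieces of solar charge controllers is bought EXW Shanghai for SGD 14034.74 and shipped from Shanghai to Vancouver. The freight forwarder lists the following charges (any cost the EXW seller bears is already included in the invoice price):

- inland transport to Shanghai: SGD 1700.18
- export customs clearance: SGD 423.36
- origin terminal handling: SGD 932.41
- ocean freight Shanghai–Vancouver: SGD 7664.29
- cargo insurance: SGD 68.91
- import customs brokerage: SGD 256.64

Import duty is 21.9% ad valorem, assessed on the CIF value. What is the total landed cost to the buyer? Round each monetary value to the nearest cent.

Total landed cost: SGD 30516.96

EXW: the seller makes goods available at their premises; the buyer bears all onward costs.
CIF value = EXW price + inland to port + export clearance + origin terminal + freight + insurance = 14034.74 + 1700.18 + 423.36 + 932.41 + 7664.29 + 68.91 = 24823.89
Import duty = 24823.89 × 21.9% = 5436.43
Buyer bears: inland to port 1700.18 + export clearance 423.36 + origin terminal 932.41 + freight 7664.29 + insurance 68.91 + brokerage 256.64 + duty 5436.43 = 16482.22
Landed cost = invoice 14034.74 + 16482.22 = 30516.96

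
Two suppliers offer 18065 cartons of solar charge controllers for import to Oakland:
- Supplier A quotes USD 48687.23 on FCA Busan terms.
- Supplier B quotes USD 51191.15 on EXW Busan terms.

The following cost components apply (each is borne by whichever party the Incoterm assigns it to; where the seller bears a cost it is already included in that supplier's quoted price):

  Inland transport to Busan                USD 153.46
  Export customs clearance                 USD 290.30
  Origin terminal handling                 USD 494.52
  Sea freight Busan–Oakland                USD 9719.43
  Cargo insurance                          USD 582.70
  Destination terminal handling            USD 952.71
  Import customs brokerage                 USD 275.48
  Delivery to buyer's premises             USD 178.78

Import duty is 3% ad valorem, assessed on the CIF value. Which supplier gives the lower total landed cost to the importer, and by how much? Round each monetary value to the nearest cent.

Supplier A (FCA):
CIF value = FCA price + origin terminal + freight + insurance = 48687.23 + 494.52 + 9719.43 + 582.70 = 59483.88
Import duty = 59483.88 × 3% = 1784.52
Buyer bears (A): 494.52 + 9719.43 + 582.70 + 952.71 + 275.48 + 178.78 = 12203.62
Landed cost (A) = invoice 48687.23 + 12203.62 + duty 1784.52 = 62675.37
Supplier B (EXW):
CIF value = EXW price + inland to port + export clearance + origin terminal + freight + insurance = 51191.15 + 153.46 + 290.30 + 494.52 + 9719.43 + 582.70 = 62431.56
Import duty = 62431.56 × 3% = 1872.95
Buyer bears (B): 153.46 + 290.30 + 494.52 + 9719.43 + 582.70 + 952.71 + 275.48 + 178.78 = 12647.38
Landed cost (B) = invoice 51191.15 + 12647.38 + duty 1872.95 = 65711.48
Difference = |62675.37 − 65711.48| = 3036.11

Supplier A is cheaper by USD 3036.11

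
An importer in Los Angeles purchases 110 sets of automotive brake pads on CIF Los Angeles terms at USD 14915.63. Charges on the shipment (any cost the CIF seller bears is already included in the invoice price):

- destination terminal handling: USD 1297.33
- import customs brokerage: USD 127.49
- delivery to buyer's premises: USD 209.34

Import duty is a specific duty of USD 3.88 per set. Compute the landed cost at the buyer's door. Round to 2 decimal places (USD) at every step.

CIF: the seller pays costs through ocean freight and marine insurance to the destination port.
The CIF price already equals the CIF value: 14915.63
Import duty = 110 × 3.88 = 426.80
Buyer bears: destination terminal 1297.33 + brokerage 127.49 + delivery 209.34 + duty 426.80 = 2060.96
Landed cost = invoice 14915.63 + 2060.96 = 16976.59

Total landed cost: USD 16976.59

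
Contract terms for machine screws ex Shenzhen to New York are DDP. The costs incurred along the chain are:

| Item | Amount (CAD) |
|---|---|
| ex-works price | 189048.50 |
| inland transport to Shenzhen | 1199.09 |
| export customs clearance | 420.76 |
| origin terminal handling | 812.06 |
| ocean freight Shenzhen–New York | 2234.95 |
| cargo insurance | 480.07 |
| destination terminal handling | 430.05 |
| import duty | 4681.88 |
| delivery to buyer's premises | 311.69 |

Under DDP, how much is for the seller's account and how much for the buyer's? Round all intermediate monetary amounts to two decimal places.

DDP: the seller bears all costs including import duty.
Seller's account: goods 189048.50 + inland to port 1199.09 + export clearance 420.76 + origin terminal 812.06 + freight 2234.95 + insurance 480.07 + destination terminal 430.05 + duty 4681.88 + delivery 311.69 = 199619.05
Buyer's account: 0.00

Seller: CAD 199619.05; buyer: CAD 0.00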